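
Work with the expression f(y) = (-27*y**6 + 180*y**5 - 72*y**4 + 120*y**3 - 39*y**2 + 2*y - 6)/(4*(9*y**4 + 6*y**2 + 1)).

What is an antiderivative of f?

Any candidate F(y) must reproduce f(y) exactly when differentiated.
Check: d/dy[(-y**3*(3*y**2 + 1) + 10*y**2*(3*y**2 + 1) - 12*y**2 - 6*y*(3*y**2 + 1) - 1)/(4*(3*y**2 + 1))] = (-27*y**6 + 180*y**5 - 72*y**4 + 120*y**3 - 39*y**2 + 2*y - 6)/(36*y**4 + 24*y**2 + 4), which equals f(y).

An antiderivative is F(y) = (-y**3*(3*y**2 + 1) + 10*y**2*(3*y**2 + 1) - 12*y**2 - 6*y*(3*y**2 + 1) - 1)/(4*(3*y**2 + 1)).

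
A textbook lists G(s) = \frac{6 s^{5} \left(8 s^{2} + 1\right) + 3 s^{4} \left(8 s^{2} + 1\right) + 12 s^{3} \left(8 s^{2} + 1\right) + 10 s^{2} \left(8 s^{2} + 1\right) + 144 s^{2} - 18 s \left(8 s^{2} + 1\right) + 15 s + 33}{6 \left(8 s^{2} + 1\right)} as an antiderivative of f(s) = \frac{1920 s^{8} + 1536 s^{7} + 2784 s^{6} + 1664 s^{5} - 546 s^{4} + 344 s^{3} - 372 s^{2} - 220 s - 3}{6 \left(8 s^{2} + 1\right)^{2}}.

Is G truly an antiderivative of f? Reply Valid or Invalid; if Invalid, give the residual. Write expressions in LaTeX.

Invalid: d/ds[G] - f = - 2 s^{3}, which is not 0.

d/ds[G] = \frac{1920 s^{8} + 768 s^{7} + 2784 s^{6} + 1472 s^{5} - 546 s^{4} + 332 s^{3} - 372 s^{2} - 220 s - 3}{384 s^{4} + 96 s^{2} + 6}
d/ds[G] - f(s) = - 2 s^{3} != 0.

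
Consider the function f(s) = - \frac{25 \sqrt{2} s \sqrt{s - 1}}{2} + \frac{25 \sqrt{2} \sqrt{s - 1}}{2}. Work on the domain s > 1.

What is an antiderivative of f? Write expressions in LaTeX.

An antiderivative is F(s) = - 5 \sqrt{2} \left(s - 1\right)^{\frac{5}{2}}.

Integrate term by term and add the pieces.
Check: d/ds[- 5 \sqrt{2} \left(s - 1\right)^{\frac{5}{2}}] = - \frac{25 \sqrt{2} s \sqrt{s - 1}}{2} + \frac{25 \sqrt{2} \sqrt{s - 1}}{2} = f(s).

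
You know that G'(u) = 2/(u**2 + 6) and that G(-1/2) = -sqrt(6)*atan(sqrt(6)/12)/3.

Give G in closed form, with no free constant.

Whatever form G(u) takes, its d/du must return the stated G'(u).
A general antiderivative is sqrt(6)*atan(sqrt(6)*u/6)/3 + C.
The condition gives C = -sqrt(6)*atan(sqrt(6)/12)/3 - (-sqrt(6)*atan(sqrt(6)/12)/3) = 0.
So G(u) = sqrt(6)*atan(sqrt(6)*u/6)/3.
Check: d/du[sqrt(6)*atan(sqrt(6)*u/6)/3] = 2/(u**2 + 6) = G'(u).

G(u) = sqrt(6)*atan(sqrt(6)*u/6)/3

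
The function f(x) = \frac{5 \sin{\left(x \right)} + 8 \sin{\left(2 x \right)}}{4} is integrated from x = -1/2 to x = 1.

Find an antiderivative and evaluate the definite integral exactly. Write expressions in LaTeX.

Check any antiderivative F(x) by computing F'(x) and comparing it with f(x).
F(x) = - \frac{5 \cos{\left(x \right)} + 4 \cos{\left(2 x \right)}}{4} is an antiderivative of f.
Check: d/dx[- \frac{5 \cos{\left(x \right)} + 4 \cos{\left(2 x \right)}}{4}] = \frac{5 \sin{\left(x \right)}}{4} + 2 \sin{\left(2 x \right)}, which equals f(x).
F(1) = - \frac{5 \cos{\left(1 \right)}}{4} - \cos{\left(2 \right)}; F(-1/2) = - \frac{5 \cos{\left(\frac{1}{2} \right)}}{4} - \cos{\left(1 \right)}.
Integral = F(1) - F(-1/2) = - \frac{\cos{\left(1 \right)}}{4} - \cos{\left(2 \right)} + \frac{5 \cos{\left(\frac{1}{2} \right)}}{4}.

Antiderivative: F(x) = - \frac{5 \cos{\left(x \right)} + 4 \cos{\left(2 x \right)}}{4}; value = - \frac{\cos{\left(1 \right)}}{4} - \cos{\left(2 \right)} + \frac{5 \cos{\left(\frac{1}{2} \right)}}{4}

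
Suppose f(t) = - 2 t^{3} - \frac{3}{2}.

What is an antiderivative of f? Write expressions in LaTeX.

Recover f(t) by differentiating a candidate F(t); any mismatch rules it out.
Check: d/dt[- \frac{t^{4}}{2} - \frac{3 t}{2}] = - 2 t^{3} - \frac{3}{2} = f(t).

An antiderivative is F(t) = - \frac{t^{4}}{2} - \frac{3 t}{2}.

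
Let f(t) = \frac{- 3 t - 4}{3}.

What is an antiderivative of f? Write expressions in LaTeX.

An antiderivative is F(t) = \frac{t \left(- 3 t - 8\right)}{6}.

Check any antiderivative F(t) by computing F'(t) and comparing it with f(t).
Check: d/dt[\frac{t \left(- 3 t - 8\right)}{6}] = - t - \frac{4}{3}, which equals f(t).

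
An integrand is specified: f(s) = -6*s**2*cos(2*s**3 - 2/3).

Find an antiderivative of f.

An antiderivative is F(s) = -sin(2*s**3 - 2/3).

f matches the chain-rule pattern g'(h)*h' with inner function h(s) = 2*s**3 - 2/3; substituting u = h(s) collapses the integral.
Check: d/ds[-sin(2*s**3 - 2/3)] = -6*s**2*cos(2*s**3 - 2/3) = f(s).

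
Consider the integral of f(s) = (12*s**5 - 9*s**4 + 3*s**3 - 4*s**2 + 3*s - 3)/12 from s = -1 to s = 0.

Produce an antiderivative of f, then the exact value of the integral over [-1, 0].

Recover f(s) by differentiating a candidate F(s); any mismatch rules it out.
F(s) = s*(120*s**5 - 108*s**4 + 45*s**3 - 80*s**2 + 90*s - 180)/720 is an antiderivative of f.
Check: d/ds[s*(120*s**5 - 108*s**4 + 45*s**3 - 80*s**2 + 90*s - 180)/720] = s**5 - 3*s**4/4 + s**3/4 - s**2/3 + s/4 - 1/4, which equals f(s).
F(0) = 0; F(-1) = 623/720.
Integral = F(0) - F(-1) = -623/720.

Antiderivative: F(s) = s*(120*s**5 - 108*s**4 + 45*s**3 - 80*s**2 + 90*s - 180)/720; value = -623/720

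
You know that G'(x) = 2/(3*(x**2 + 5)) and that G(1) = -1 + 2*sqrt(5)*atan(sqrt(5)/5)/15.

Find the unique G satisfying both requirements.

G(x) = 2*sqrt(5)*atan(sqrt(5)*x/5)/15 - 1

Differentiate the proposed G(x) back; it has to land on the given G'(x).
A general antiderivative is 2*sqrt(5)*atan(sqrt(5)*x/5)/15 + C.
The condition gives C = -1 + 2*sqrt(5)*atan(sqrt(5)/5)/15 - (2*sqrt(5)*atan(sqrt(5)/5)/15) = -1.
So G(x) = 2*sqrt(5)*atan(sqrt(5)*x/5)/15 - 1.
Check: d/dx[2*sqrt(5)*atan(sqrt(5)*x/5)/15 - 1] = 2/(3*x**2 + 15), which equals G'(x).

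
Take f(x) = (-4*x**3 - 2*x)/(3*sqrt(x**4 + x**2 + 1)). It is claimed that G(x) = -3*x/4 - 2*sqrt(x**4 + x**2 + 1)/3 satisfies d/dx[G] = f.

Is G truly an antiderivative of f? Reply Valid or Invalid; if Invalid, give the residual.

Invalid: d/dx[G] - f = -3/4, which is not 0.

d/dx[G] = (-16*x**3 - 8*x - 9*sqrt(x**4 + x**2 + 1))/(12*sqrt(x**4 + x**2 + 1))
d/dx[G] - f(x) = -3/4 != 0.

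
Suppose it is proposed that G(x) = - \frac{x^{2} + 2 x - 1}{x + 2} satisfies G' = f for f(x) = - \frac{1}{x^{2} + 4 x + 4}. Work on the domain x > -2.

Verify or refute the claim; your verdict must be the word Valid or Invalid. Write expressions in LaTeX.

Invalid: d/dx[G] - f = -1, which is not 0.

d/dx[G] = \frac{- x^{2} - 4 x - 5}{x^{2} + 4 x + 4}
d/dx[G] - f(x) = -1 != 0.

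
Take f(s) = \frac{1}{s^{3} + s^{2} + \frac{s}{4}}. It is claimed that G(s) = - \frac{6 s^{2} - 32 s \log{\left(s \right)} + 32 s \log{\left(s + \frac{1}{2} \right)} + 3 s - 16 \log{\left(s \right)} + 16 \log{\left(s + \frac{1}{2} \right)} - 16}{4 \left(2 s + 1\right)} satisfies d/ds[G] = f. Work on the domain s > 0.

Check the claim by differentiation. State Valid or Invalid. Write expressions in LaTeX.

Invalid: d/ds[G] - f = - \frac{3}{4}, which is not 0.

d/ds[G] = \frac{- 12 s^{3} - 12 s^{2} - 3 s + 16}{16 s^{3} + 16 s^{2} + 4 s}
d/ds[G] - f(s) = - \frac{3}{4} != 0.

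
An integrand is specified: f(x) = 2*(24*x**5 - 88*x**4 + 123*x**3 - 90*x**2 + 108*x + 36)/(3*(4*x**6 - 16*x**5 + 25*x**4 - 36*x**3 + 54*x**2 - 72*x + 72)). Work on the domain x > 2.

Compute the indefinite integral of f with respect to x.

Differentiate the proposed F(x) back; it has to land on f(x) exactly.
Check: d/dx[(3*x*log(2*x**4/3 + 3*x**2/2 + 3) - 6*log(2*x**4/3 + 3*x**2/2 + 3) - 4)/(3*(x - 2))] = (48*x**5 - 176*x**4 + 246*x**3 - 180*x**2 + 216*x + 72)/(12*x**6 - 48*x**5 + 75*x**4 - 108*x**3 + 162*x**2 - 216*x + 216), which equals f(x).

F(x) = (3*x*log(2*x**4/3 + 3*x**2/2 + 3) - 6*log(2*x**4/3 + 3*x**2/2 + 3) - 4)/(3*(x - 2)) + C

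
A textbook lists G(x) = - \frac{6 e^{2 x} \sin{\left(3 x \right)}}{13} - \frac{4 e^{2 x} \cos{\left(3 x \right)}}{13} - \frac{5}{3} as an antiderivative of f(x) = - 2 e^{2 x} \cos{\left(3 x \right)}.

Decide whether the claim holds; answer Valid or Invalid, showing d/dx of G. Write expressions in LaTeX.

Valid: G'(x) = f(x).

d/dx[G] = - 2 e^{2 x} \cos{\left(3 x \right)}
This equals f(x) exactly, so the claim holds.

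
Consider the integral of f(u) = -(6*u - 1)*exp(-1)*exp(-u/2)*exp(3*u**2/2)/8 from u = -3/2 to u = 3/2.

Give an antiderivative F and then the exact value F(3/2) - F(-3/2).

Antiderivative: F(u) = -exp(-1)*exp(-u/2)*exp(3*u**2/2)/4; value = -exp(13/8)/4 + exp(25/8)/4

The substitution w = 3*u**2/2 - u/2 - 1 works: f is exactly (dF/dw)*(dw/du) for that inner function.
F(u) = -exp(-1)*exp(-u/2)*exp(3*u**2/2)/4 is an antiderivative of f.
Check: d/du[-exp(-1)*exp(-u/2)*exp(3*u**2/2)/4] = (-6*u*exp(3*u**2/2) + exp(3*u**2/2))*exp(-1)*exp(-u/2)/8, which equals f(u).
F(3/2) = -exp(13/8)/4; F(-3/2) = -exp(25/8)/4.
Integral = F(3/2) - F(-3/2) = -exp(13/8)/4 + exp(25/8)/4.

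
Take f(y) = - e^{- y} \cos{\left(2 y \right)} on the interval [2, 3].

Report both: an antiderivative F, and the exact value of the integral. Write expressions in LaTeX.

Antiderivative: F(y) = \frac{\left(- 2 \sin{\left(2 y \right)} + \cos{\left(2 y \right)}\right) e^{- y}}{5}; value = \frac{2 \sin{\left(4 \right)}}{5 e^{2}} - \frac{2 \sin{\left(6 \right)}}{5 e^{3}} + \frac{\cos{\left(6 \right)}}{5 e^{3}} - \frac{\cos{\left(4 \right)}}{5 e^{2}}

Check any antiderivative F(y) by computing F'(y) and comparing it with f(y).
F(y) = \frac{\left(- 2 \sin{\left(2 y \right)} + \cos{\left(2 y \right)}\right) e^{- y}}{5} is an antiderivative of f.
Check: d/dy[\frac{\left(- 2 \sin{\left(2 y \right)} + \cos{\left(2 y \right)}\right) e^{- y}}{5}] = - e^{- y} \cos{\left(2 y \right)} = f(y).
F(3) = - \frac{2 \sin{\left(6 \right)}}{5 e^{3}} + \frac{\cos{\left(6 \right)}}{5 e^{3}}; F(2) = \frac{\cos{\left(4 \right)}}{5 e^{2}} - \frac{2 \sin{\left(4 \right)}}{5 e^{2}}.
Integral = F(3) - F(2) = \frac{2 \sin{\left(4 \right)}}{5 e^{2}} - \frac{2 \sin{\left(6 \right)}}{5 e^{3}} + \frac{\cos{\left(6 \right)}}{5 e^{3}} - \frac{\cos{\left(4 \right)}}{5 e^{2}}.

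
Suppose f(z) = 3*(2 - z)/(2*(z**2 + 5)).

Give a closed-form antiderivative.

A first test for any F(z): its z-derivative must equal f(z) identically.
Check: d/dz[-3*log(z**2 + 5)/4 + 3*sqrt(5)*atan(sqrt(5)*z/5)/5] = (6 - 3*z)/(2*z**2 + 10), which equals f(z).

An antiderivative is F(z) = -3*log(z**2 + 5)/4 + 3*sqrt(5)*atan(sqrt(5)*z/5)/5.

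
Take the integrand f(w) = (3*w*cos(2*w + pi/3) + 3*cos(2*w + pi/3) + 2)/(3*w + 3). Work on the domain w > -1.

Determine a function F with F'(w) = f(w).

For F(w) to be correct the identity F'(w) - f(w) = 0 must hold.
Check: d/dw[2*log(w + 1)/3 + sin(2*w + pi/3)/2] = (3*w*cos(2*w + pi/3) + 3*cos(2*w + pi/3) + 2)/(3*w + 3) = f(w).

An antiderivative is F(w) = 2*log(w + 1)/3 + sin(2*w + pi/3)/2.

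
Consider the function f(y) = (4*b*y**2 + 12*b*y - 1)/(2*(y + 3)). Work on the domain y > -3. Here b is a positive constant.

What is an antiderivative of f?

An antiderivative is F(y) = b*y**2 - log(y + 3)/2.

Recover f(y) by differentiating a candidate F(y); any mismatch rules it out.
Check: d/dy[b*y**2 - log(y + 3)/2] = (4*b*y**2 + 12*b*y - 1)/(2*y + 6), which equals f(y).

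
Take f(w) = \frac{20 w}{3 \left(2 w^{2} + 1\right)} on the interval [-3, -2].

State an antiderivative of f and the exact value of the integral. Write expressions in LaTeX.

Antiderivative: F(w) = \frac{5 \log{\left(w^{2} + \frac{1}{2} \right)}}{3}; value = - \frac{5 \log{\left(\frac{19}{2} \right)}}{3} + \frac{5 \log{\left(\frac{9}{2} \right)}}{3}

The substitution u = w^{2} + \frac{1}{2} works: f is exactly (dF/du)*(du/dw) for that inner function.
F(w) = \frac{5 \log{\left(w^{2} + \frac{1}{2} \right)}}{3} is an antiderivative of f.
Check: d/dw[\frac{5 \log{\left(w^{2} + \frac{1}{2} \right)}}{3}] = \frac{20 w}{6 w^{2} + 3}, which equals f(w).
F(-2) = \frac{5 \log{\left(\frac{9}{2} \right)}}{3}; F(-3) = \frac{5 \log{\left(\frac{19}{2} \right)}}{3}.
Integral = F(-2) - F(-3) = - \frac{5 \log{\left(\frac{19}{2} \right)}}{3} + \frac{5 \log{\left(\frac{9}{2} \right)}}{3}.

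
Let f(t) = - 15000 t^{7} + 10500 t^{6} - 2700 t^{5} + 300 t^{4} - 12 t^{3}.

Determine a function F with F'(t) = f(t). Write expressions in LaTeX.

f matches the chain-rule pattern g'(h)*h' with inner function h(t) = - 5 t^{2} + t; substituting u = h(t) collapses the integral.
Check: d/dt[- 1875 t^{8} + 1500 t^{7} - 450 t^{6} + 60 t^{5} - 3 t^{4}] = - 15000 t^{7} + 10500 t^{6} - 2700 t^{5} + 300 t^{4} - 12 t^{3} = f(t).

An antiderivative is F(t) = - 1875 t^{8} + 1500 t^{7} - 450 t^{6} + 60 t^{5} - 3 t^{4}.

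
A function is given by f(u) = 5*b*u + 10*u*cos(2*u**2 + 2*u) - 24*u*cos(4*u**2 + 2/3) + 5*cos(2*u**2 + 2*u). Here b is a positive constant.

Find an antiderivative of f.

The integrand splits into summands that can be handled one at a time.
Check: d/du[(5*b*u**2 + 5*sin(2*u**2 + 2*u) - 6*sin(4*u**2 + 2/3))/2] = 5*b*u + 10*u*cos(2*u**2 + 2*u) - 24*u*cos(4*u**2 + 2/3) + 5*cos(2*u**2 + 2*u) = f(u).

An antiderivative is F(u) = (5*b*u**2 + 5*sin(2*u**2 + 2*u) - 6*sin(4*u**2 + 2/3))/2.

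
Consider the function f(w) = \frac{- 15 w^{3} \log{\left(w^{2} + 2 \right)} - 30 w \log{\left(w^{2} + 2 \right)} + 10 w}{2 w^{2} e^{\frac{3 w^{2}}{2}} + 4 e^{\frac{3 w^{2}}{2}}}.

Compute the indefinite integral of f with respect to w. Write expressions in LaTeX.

Recognize the product-rule pattern: f = u'v + uv' with u = \frac{5 e^{- \frac{3 w^{2}}{2}}}{2}, v = \log{\left(w^{2} + 2 \right)}, so integration by parts undoes it.
Check: d/dw[\frac{5 e^{- \frac{3 w^{2}}{2}} \log{\left(w^{2} + 2 \right)}}{2}] = \frac{- 15 w^{3} \log{\left(w^{2} + 2 \right)} - 30 w \log{\left(w^{2} + 2 \right)} + 10 w}{2 w^{2} e^{\frac{3 w^{2}}{2}} + 4 e^{\frac{3 w^{2}}{2}}} = f(w).

F(w) = \frac{5 e^{- \frac{3 w^{2}}{2}} \log{\left(w^{2} + 2 \right)}}{2} + C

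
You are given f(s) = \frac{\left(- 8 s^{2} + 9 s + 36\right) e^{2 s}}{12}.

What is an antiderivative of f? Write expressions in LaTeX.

f has the shape u'v + uv' for u = - \frac{s^{2}}{3} + \frac{17 s}{24} + \frac{55}{48} and v = e^{2 s} — it is the derivative of the product u*v.
Check: d/ds[- \frac{s^{2} e^{2 s}}{3} + \frac{17 s e^{2 s}}{24} + \frac{55 e^{2 s}}{48}] = - \frac{2 s^{2} e^{2 s}}{3} + \frac{3 s e^{2 s}}{4} + 3 e^{2 s}, which equals f(s).

An antiderivative is F(s) = - \frac{s^{2} e^{2 s}}{3} + \frac{17 s e^{2 s}}{24} + \frac{55 e^{2 s}}{48}.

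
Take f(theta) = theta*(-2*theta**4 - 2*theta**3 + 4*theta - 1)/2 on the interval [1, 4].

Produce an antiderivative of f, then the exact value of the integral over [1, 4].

Antiderivative: F(theta) = theta**2*(-10*theta**4 - 12*theta**3 + 40*theta - 15)/60; value = -16977/20

An antiderivative F(theta) passes only if d/dtheta[F] lands on f(theta) exactly.
F(theta) = theta**2*(-10*theta**4 - 12*theta**3 + 40*theta - 15)/60 is an antiderivative of f.
Check: d/dtheta[theta**2*(-10*theta**4 - 12*theta**3 + 40*theta - 15)/60] = -theta**5 - theta**4 + 2*theta**2 - theta/2, which equals f(theta).
F(4) = -4244/5; F(1) = 1/20.
Integral = F(4) - F(1) = -16977/20.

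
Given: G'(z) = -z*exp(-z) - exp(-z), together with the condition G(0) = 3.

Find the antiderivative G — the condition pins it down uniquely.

G(z) = (z + 2)*exp(-z) + 1

Recognize the product-rule pattern: G'(z) = u'v + uv' with u = z + 2, v = exp(-z), so integration by parts undoes it.
A general antiderivative is (z + 2)*exp(-z) + C.
The condition gives C = 3 - (2) = 1.
So G(z) = (z + 2)*exp(-z) + 1.
Check: d/dz[(z + 2)*exp(-z) + 1] = (-z - 1)*exp(-z), which equals G'(z).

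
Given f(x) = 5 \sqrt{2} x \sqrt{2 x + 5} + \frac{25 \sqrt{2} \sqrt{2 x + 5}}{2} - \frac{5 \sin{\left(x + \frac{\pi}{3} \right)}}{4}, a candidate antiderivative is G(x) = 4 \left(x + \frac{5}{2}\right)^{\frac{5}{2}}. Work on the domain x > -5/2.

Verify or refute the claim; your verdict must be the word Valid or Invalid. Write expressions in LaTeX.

d/dx[G] = \frac{\sqrt{2} \left(10 x \sqrt{2 x + 5} + 25 \sqrt{2 x + 5}\right)}{2}
d/dx[G] - f(x) = \frac{5 \sin{\left(x + \frac{\pi}{3} \right)}}{4} != 0.

Invalid: d/dx[G] - f = \frac{5 \sin{\left(x + \frac{\pi}{3} \right)}}{4}, which is not 0.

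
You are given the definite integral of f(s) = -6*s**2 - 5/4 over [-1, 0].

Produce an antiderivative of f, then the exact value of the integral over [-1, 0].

Whatever form F(s) takes, F'(s) = f(s) is non-negotiable.
F(s) = -(8*s**3 + 5*s - 12)/4 is an antiderivative of f.
Check: d/ds[-(8*s**3 + 5*s - 12)/4] = -6*s**2 - 5/4 = f(s).
F(0) = 3; F(-1) = 25/4.
Integral = F(0) - F(-1) = -13/4.

Antiderivative: F(s) = -(8*s**3 + 5*s - 12)/4; value = -13/4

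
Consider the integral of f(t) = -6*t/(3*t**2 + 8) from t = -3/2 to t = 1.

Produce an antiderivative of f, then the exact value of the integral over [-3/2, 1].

Antiderivative: F(t) = -log(3*t**2/2 + 4); value = -log(11/2) + log(59/8)

f matches the chain-rule pattern g'(h)*h' with inner function h(t) = 3*t**2/2 + 4; substituting u = h(t) collapses the integral.
F(t) = -log(3*t**2/2 + 4) is an antiderivative of f.
Check: d/dt[-log(3*t**2/2 + 4)] = -6*t/(3*t**2 + 8) = f(t).
F(1) = -log(11/2); F(-3/2) = -log(59/8).
Integral = F(1) - F(-3/2) = -log(11/2) + log(59/8).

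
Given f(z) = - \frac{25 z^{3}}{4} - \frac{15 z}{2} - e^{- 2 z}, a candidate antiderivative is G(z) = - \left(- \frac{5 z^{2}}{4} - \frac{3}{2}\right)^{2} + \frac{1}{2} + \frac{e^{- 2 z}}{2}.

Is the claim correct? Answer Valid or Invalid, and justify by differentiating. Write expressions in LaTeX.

Valid. The derivative of G reproduces f.

d/dz[G] = \frac{\left(- 25 z^{3} e^{2 z} - 30 z e^{2 z} - 4\right) e^{- 2 z}}{4}
This equals f(z) exactly, so the claim holds.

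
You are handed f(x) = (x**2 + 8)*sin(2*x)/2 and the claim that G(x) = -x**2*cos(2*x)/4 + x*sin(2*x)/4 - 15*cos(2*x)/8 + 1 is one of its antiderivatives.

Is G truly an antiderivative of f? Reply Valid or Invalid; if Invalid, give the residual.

d/dx[G] = x**2*sin(2*x)/2 + 4*sin(2*x)
This equals f(x) exactly, so the claim holds.

Valid. The derivative of G reproduces f.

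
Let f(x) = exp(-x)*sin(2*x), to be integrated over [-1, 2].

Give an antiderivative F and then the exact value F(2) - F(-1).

A candidate is checked by its d/dx: the result must match f(x).
F(x) = -exp(-x)*sin(2*x)/5 - 2*exp(-x)*cos(2*x)/5 is an antiderivative of f.
Check: d/dx[-exp(-x)*sin(2*x)/5 - 2*exp(-x)*cos(2*x)/5] = exp(-x)*sin(2*x) = f(x).
F(2) = -exp(-2)*sin(4)/5 - 2*exp(-2)*cos(4)/5; F(-1) = -2*exp(1)*cos(2)/5 + exp(1)*sin(2)/5.
Integral = F(2) - F(-1) = -exp(1)*sin(2)/5 + 2*exp(1)*cos(2)/5 - exp(-2)*sin(4)/5 - 2*exp(-2)*cos(4)/5.

Antiderivative: F(x) = -exp(-x)*sin(2*x)/5 - 2*exp(-x)*cos(2*x)/5; value = -exp(1)*sin(2)/5 + 2*exp(1)*cos(2)/5 - exp(-2)*sin(4)/5 - 2*exp(-2)*cos(4)/5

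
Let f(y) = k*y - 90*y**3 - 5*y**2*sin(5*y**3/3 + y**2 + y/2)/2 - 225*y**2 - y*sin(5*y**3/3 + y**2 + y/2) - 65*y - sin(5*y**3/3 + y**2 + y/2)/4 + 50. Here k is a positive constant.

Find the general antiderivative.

The integrand splits into summands that can be handled one at a time.
Check: d/dy[k*y**2/2 - 45*y**4/2 - 75*y**3 - 65*y**2/2 + 50*y + cos(5*y**3/3 + y**2 + y/2)/2] = k*y - 90*y**3 - 5*y**2*sin(5*y**3/3 + y**2 + y/2)/2 - 225*y**2 - y*sin(5*y**3/3 + y**2 + y/2) - 65*y - sin(5*y**3/3 + y**2 + y/2)/4 + 50 = f(y).

F(y) = k*y**2/2 - 45*y**4/2 - 75*y**3 - 65*y**2/2 + 50*y + cos(5*y**3/3 + y**2 + y/2)/2 + C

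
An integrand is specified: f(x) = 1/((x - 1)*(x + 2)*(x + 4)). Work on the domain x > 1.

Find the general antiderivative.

The denominator factors as (x - 1)*(x + 2)*(x + 4); partial fractions split f into directly integrable pieces: 1/(10*(x + 4)) - 1/(6*(x + 2)) + 1/(15*(x - 1)).
Check: d/dx[log(x - 1)/15 - log(x + 2)/6 + log(x + 4)/10] = 1/(x**3 + 5*x**2 + 2*x - 8), which equals f(x).

F(x) = log(x - 1)/15 - log(x + 2)/6 + log(x + 4)/10 + C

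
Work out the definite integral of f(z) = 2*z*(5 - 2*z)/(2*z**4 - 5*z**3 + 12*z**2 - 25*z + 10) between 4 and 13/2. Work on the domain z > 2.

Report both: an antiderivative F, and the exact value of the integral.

Factor the denominator ((z - 2)*(2*z - 1)*(z**2 + 5)) and decompose: f = 10*(2*z - 41)/(189*(z**2 + 5)) - 32/(63*(2*z - 1)) + 4/(27*(z - 2)); each piece integrates to a log, atan, or power term.
F(z) = 2*(14*log(z - 2) - 24*log(z - 1/2) + 5*log(z**2 + 5) - 41*sqrt(5)*atan(sqrt(5)*z/5))/189 is an antiderivative of f.
Check: d/dz[2*(14*log(z - 2) - 24*log(z - 1/2) + 5*log(z**2 + 5) - 41*sqrt(5)*atan(sqrt(5)*z/5))/189] = (-4*z**2 + 10*z)/(2*z**4 - 5*z**3 + 12*z**2 - 25*z + 10), which equals f(z).
F(13/2) = -82*sqrt(5)*atan(13*sqrt(5)/10)/189 - 16*log(6)/63 + 10*log(189/4)/189 + 4*log(9/2)/27; F(4) = -82*sqrt(5)*atan(4*sqrt(5)/5)/189 - 16*log(7/2)/63 + 4*log(2)/27 + 10*log(21)/189.
Integral = F(13/2) - F(4) = -82*sqrt(5)*atan(13*sqrt(5)/10)/189 - 16*log(6)/63 - 10*log(21)/189 - 4*log(2)/27 + 10*log(189/4)/189 + 4*log(9/2)/27 + 16*log(7/2)/63 + 82*sqrt(5)*atan(4*sqrt(5)/5)/189.

Antiderivative: F(z) = 2*(14*log(z - 2) - 24*log(z - 1/2) + 5*log(z**2 + 5) - 41*sqrt(5)*atan(sqrt(5)*z/5))/189; value = -82*sqrt(5)*atan(13*sqrt(5)/10)/189 - 16*log(6)/63 - 10*log(21)/189 - 4*log(2)/27 + 10*log(189/4)/189 + 4*log(9/2)/27 + 16*log(7/2)/63 + 82*sqrt(5)*atan(4*sqrt(5)/5)/189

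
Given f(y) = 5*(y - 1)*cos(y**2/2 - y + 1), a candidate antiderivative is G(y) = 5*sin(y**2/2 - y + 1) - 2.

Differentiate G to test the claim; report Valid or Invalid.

d/dy[G] = 5*y*cos(y**2/2 - y + 1) - 5*cos(y**2/2 - y + 1)
This equals f(y) exactly, so the claim holds.

Valid - the claim checks out under differentiation.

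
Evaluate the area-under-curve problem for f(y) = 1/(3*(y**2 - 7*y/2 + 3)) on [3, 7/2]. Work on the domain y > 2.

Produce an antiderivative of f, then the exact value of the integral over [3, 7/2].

Factor the denominator (3*(y - 2)*(2*y - 3)) and decompose: f = -4/(3*(2*y - 3)) + 2/(3*(y - 2)); each piece integrates to a log, atan, or power term.
F(y) = 2*log(y - 2)/3 - 2*log(y - 3/2)/3 is an antiderivative of f.
Check: d/dy[2*log(y - 2)/3 - 2*log(y - 3/2)/3] = 2/(6*y**2 - 21*y + 18), which equals f(y).
F(7/2) = -2*log(2)/3 + 2*log(3/2)/3; F(3) = -2*log(3/2)/3.
Integral = F(7/2) - F(3) = -2*log(2)/3 + 4*log(3/2)/3.

Antiderivative: F(y) = 2*log(y - 2)/3 - 2*log(y - 3/2)/3; value = -2*log(2)/3 + 4*log(3/2)/3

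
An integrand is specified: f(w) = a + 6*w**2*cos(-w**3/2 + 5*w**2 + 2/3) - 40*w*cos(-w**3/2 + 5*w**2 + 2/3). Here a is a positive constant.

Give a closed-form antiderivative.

An antiderivative is F(w) = a*w - 4*sin(-w**3/2 + 5*w**2 + 2/3).

Integrate term by term and add the pieces.
Check: d/dw[a*w - 4*sin(-w**3/2 + 5*w**2 + 2/3)] = a + 6*w**2*cos(-w**3/2 + 5*w**2 + 2/3) - 40*w*cos(-w**3/2 + 5*w**2 + 2/3) = f(w).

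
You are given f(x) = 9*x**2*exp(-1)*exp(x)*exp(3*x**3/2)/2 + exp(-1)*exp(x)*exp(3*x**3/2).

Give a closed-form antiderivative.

An antiderivative is F(x) = exp(-1)*exp(x)*exp(3*x**3/2).

f matches the chain-rule pattern g'(h)*h' with inner function h(x) = 3*x**3/2 + x - 1; substituting u = h(x) collapses the integral.
Check: d/dx[exp(-1)*exp(x)*exp(3*x**3/2)] = (9*x**2*exp(x)*exp(3*x**3/2) + 2*exp(x)*exp(3*x**3/2))*exp(-1)/2, which equals f(x).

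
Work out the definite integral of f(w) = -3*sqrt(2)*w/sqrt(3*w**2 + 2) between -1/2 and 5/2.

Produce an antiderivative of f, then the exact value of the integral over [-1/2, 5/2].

Antiderivative: F(w) = -sqrt(2)*sqrt(3*w**2 + 2); value = -sqrt(166)/2 + sqrt(22)/2

The substitution u = 3*w**2/2 + 1 works: f is exactly (dF/du)*(du/dw) for that inner function.
F(w) = -sqrt(2)*sqrt(3*w**2 + 2) is an antiderivative of f.
Check: d/dw[-sqrt(2)*sqrt(3*w**2 + 2)] = -3*sqrt(2)*w/sqrt(3*w**2 + 2) = f(w).
F(5/2) = -sqrt(166)/2; F(-1/2) = -sqrt(22)/2.
Integral = F(5/2) - F(-1/2) = -sqrt(166)/2 + sqrt(22)/2.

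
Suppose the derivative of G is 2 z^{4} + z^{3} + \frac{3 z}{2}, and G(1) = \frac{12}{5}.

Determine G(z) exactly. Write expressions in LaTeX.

G(z) = \frac{2 z^{5}}{5} + \frac{z^{4}}{4} + \frac{3 z^{2}}{4} + 1

Integrate term by term and add the pieces.
A general antiderivative is \frac{2 z^{5}}{5} + \frac{z^{4}}{4} + \frac{3 z^{2}}{4} + C.
The condition gives C = \frac{12}{5} - (\frac{7}{5}) = 1.
So G(z) = \frac{2 z^{5}}{5} + \frac{z^{4}}{4} + \frac{3 z^{2}}{4} + 1.
Check: d/dz[\frac{2 z^{5}}{5} + \frac{z^{4}}{4} + \frac{3 z^{2}}{4} + 1] = 2 z^{4} + z^{3} + \frac{3 z}{2} = G'(z).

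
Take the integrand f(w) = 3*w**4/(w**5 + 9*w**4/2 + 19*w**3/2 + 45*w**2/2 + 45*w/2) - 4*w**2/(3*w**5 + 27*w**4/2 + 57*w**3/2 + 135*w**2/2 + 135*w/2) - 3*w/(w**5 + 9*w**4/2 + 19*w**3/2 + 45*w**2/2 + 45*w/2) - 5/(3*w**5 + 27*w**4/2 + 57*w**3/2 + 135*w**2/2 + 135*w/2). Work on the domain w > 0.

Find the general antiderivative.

Factor the denominator (3*w*(w + 3)*(2*w + 3)*(w**2 + 5)) and decompose: f = (43*w - 717)/(203*(w**2 + 5)) - 1442/(783*(2*w + 3)) + 715/(189*(w + 3)) - 2/(27*w); each piece integrates to a log, atan, or power term.
Check: d/dw[-2*log(w)/27 - 721*log(w + 3/2)/783 + 715*log(w + 3)/189 + 43*log(w**2 + 5)/406 - 717*sqrt(5)*atan(sqrt(5)*w/5)/1015] = (18*w**4 - 8*w**2 - 18*w - 10)/(6*w**5 + 27*w**4 + 57*w**3 + 135*w**2 + 135*w), which equals f(w).

F(w) = -2*log(w)/27 - 721*log(w + 3/2)/783 + 715*log(w + 3)/189 + 43*log(w**2 + 5)/406 - 717*sqrt(5)*atan(sqrt(5)*w/5)/1015 + C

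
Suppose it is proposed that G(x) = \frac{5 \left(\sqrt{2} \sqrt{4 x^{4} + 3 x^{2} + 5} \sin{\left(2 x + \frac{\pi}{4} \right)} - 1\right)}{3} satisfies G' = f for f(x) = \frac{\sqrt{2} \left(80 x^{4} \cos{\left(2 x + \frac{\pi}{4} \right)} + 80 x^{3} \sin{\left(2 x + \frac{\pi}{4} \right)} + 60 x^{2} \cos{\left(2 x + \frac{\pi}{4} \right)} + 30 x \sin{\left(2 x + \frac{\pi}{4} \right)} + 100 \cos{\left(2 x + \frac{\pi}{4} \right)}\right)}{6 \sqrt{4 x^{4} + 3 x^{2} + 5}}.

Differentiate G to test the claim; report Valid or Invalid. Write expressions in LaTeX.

Valid: G'(x) = f(x).

d/dx[G] = \frac{40 \sqrt{2} x^{4} \cos{\left(2 x + \frac{\pi}{4} \right)} + 40 \sqrt{2} x^{3} \sin{\left(2 x + \frac{\pi}{4} \right)} + 30 \sqrt{2} x^{2} \cos{\left(2 x + \frac{\pi}{4} \right)} + 15 \sqrt{2} x \sin{\left(2 x + \frac{\pi}{4} \right)} + 50 \sqrt{2} \cos{\left(2 x + \frac{\pi}{4} \right)}}{3 \sqrt{4 x^{4} + 3 x^{2} + 5}}
This equals f(x) exactly, so the claim holds.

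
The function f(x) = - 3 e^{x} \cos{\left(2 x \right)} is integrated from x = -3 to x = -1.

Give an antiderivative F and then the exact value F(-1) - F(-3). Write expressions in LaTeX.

Antiderivative: F(x) = \frac{3 \left(- 2 \sin{\left(2 x \right)} - \cos{\left(2 x \right)}\right) e^{x}}{5}; value = - \frac{6 \sin{\left(6 \right)}}{5 e^{3}} + \frac{3 \cos{\left(6 \right)}}{5 e^{3}} - \frac{3 \cos{\left(2 \right)}}{5 e} + \frac{6 \sin{\left(2 \right)}}{5 e}

A candidate is checked by its d/dx: the result must match f(x).
F(x) = \frac{3 \left(- 2 \sin{\left(2 x \right)} - \cos{\left(2 x \right)}\right) e^{x}}{5} is an antiderivative of f.
Check: d/dx[\frac{3 \left(- 2 \sin{\left(2 x \right)} - \cos{\left(2 x \right)}\right) e^{x}}{5}] = - 3 e^{x} \cos{\left(2 x \right)} = f(x).
F(-1) = - \frac{3 \cos{\left(2 \right)}}{5 e} + \frac{6 \sin{\left(2 \right)}}{5 e}; F(-3) = - \frac{3 \cos{\left(6 \right)}}{5 e^{3}} + \frac{6 \sin{\left(6 \right)}}{5 e^{3}}.
Integral = F(-1) - F(-3) = - \frac{6 \sin{\left(6 \right)}}{5 e^{3}} + \frac{3 \cos{\left(6 \right)}}{5 e^{3}} - \frac{3 \cos{\left(2 \right)}}{5 e} + \frac{6 \sin{\left(2 \right)}}{5 e}.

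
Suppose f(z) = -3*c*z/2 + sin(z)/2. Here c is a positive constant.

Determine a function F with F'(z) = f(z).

The integrand splits into summands that can be handled one at a time.
Check: d/dz[-(3*c*z**2 + 2*cos(z))/4] = -3*c*z/2 + sin(z)/2 = f(z).

An antiderivative is F(z) = -(3*c*z**2 + 2*cos(z))/4.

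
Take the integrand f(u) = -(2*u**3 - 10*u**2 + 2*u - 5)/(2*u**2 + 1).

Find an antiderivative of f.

An antiderivative is F(u) = -u**2/2 + 5*u - log(2*u**2 + 1)/4.

A candidate is checked by its d/du: the result must match f(u).
Check: d/du[-u**2/2 + 5*u - log(2*u**2 + 1)/4] = (-2*u**3 + 10*u**2 - 2*u + 5)/(2*u**2 + 1), which equals f(u).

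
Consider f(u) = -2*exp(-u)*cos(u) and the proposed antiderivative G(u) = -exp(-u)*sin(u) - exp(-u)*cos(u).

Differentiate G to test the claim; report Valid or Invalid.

d/du[G] = 2*exp(-u)*sin(u)
d/du[G] - f(u) = (2*sin(u) + 2*cos(u))*exp(-u) != 0.

Invalid: d/du[G] - f = (2*sin(u) + 2*cos(u))*exp(-u), which is not 0.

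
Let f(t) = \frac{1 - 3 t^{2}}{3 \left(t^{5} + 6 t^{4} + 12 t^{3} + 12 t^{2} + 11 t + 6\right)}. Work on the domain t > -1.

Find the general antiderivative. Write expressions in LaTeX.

F(t) = - \frac{\log{\left(t + 1 \right)}}{6} + \frac{11 \log{\left(t + 2 \right)}}{15} - \frac{13 \log{\left(t + 3 \right)}}{30} - \frac{\log{\left(t^{2} + 1 \right)}}{15} + C

Factor the denominator (3 \left(t + 1\right) \left(t + 2\right) \left(t + 3\right) \left(t^{2} + 1\right)) and decompose: f = - \frac{2 t}{15 \left(t^{2} + 1\right)} - \frac{13}{30 \left(t + 3\right)} + \frac{11}{15 \left(t + 2\right)} - \frac{1}{6 \left(t + 1\right)}; each piece integrates to a log, atan, or power term.
Check: d/dt[- \frac{\log{\left(t + 1 \right)}}{6} + \frac{11 \log{\left(t + 2 \right)}}{15} - \frac{13 \log{\left(t + 3 \right)}}{30} - \frac{\log{\left(t^{2} + 1 \right)}}{15}] = \frac{1 - 3 t^{2}}{3 t^{5} + 18 t^{4} + 36 t^{3} + 36 t^{2} + 33 t + 18}, which equals f(t).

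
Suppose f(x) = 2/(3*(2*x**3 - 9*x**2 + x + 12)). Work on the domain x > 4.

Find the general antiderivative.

F(x) = -4*log(2*x - 3)/75 + 2*log(x**2 - 3*x - 4)/75 + C

The denominator factors as 3*(x - 4)*(x + 1)*(2*x - 3); partial fractions split f into directly integrable pieces: -8/(75*(2*x - 3)) + 2/(75*(x + 1)) + 2/(75*(x - 4)).
Check: d/dx[-4*log(2*x - 3)/75 + 2*log(x**2 - 3*x - 4)/75] = 2/(6*x**3 - 27*x**2 + 3*x + 36), which equals f(x).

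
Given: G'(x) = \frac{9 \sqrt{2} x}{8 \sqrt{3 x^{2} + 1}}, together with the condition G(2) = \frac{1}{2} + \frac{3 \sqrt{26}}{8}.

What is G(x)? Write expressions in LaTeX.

G'(x) matches the chain-rule pattern g'(h)*h' with inner function h(x) = \frac{3 x^{2}}{2} + \frac{1}{2}; substituting u = h(x) collapses the integral.
A general antiderivative is \frac{3 \sqrt{\frac{3 x^{2}}{2} + \frac{1}{2}}}{4} + C.
The condition gives C = \frac{1}{2} + \frac{3 \sqrt{26}}{8} - (\frac{3 \sqrt{26}}{8}) = \frac{1}{2}.
So G(x) = \frac{3 \sqrt{2} \sqrt{3 x^{2} + 1} + 4}{8}.
Check: d/dx[\frac{3 \sqrt{2} \sqrt{3 x^{2} + 1} + 4}{8}] = \frac{9 \sqrt{2} x}{8 \sqrt{3 x^{2} + 1}} = G'(x).

G(x) = \frac{3 \sqrt{2} \sqrt{3 x^{2} + 1} + 4}{8}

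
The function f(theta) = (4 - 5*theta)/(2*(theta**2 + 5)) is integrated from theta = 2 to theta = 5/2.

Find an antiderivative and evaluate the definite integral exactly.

Antiderivative: F(theta) = (-25*log(theta**2 + 5) + 8*sqrt(5)*atan(sqrt(5)*theta/5))/20; value = -5*log(45/4)/4 - 2*sqrt(5)*atan(2*sqrt(5)/5)/5 + 2*sqrt(5)*atan(sqrt(5)/2)/5 + 5*log(9)/4

Differentiate the proposed F(theta) back; it has to land on f(theta) exactly.
F(theta) = (-25*log(theta**2 + 5) + 8*sqrt(5)*atan(sqrt(5)*theta/5))/20 is an antiderivative of f.
Check: d/dtheta[(-25*log(theta**2 + 5) + 8*sqrt(5)*atan(sqrt(5)*theta/5))/20] = (4 - 5*theta)/(2*theta**2 + 10), which equals f(theta).
F(5/2) = -5*log(45/4)/4 + 2*sqrt(5)*atan(sqrt(5)/2)/5; F(2) = -5*log(9)/4 + 2*sqrt(5)*atan(2*sqrt(5)/5)/5.
Integral = F(5/2) - F(2) = -5*log(45/4)/4 - 2*sqrt(5)*atan(2*sqrt(5)/5)/5 + 2*sqrt(5)*atan(sqrt(5)/2)/5 + 5*log(9)/4.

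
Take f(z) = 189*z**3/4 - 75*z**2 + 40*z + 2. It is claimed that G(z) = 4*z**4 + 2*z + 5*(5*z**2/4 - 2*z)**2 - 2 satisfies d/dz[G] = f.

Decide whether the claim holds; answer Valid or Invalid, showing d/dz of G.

Valid: G'(z) = f(z).

d/dz[G] = 189*z**3/4 - 75*z**2 + 40*z + 2
This equals f(z) exactly, so the claim holds.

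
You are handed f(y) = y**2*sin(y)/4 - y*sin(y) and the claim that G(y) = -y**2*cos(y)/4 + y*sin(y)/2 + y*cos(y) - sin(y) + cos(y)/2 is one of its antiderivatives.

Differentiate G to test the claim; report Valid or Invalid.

d/dy[G] = y**2*sin(y)/4 - y*sin(y)
This equals f(y) exactly, so the claim holds.

Valid. The derivative of G reproduces f.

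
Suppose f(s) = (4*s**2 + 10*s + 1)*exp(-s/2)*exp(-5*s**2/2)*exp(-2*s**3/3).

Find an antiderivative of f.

The substitution u = -2*s**3/3 - 5*s**2/2 - s/2 works: f is exactly (dF/du)*(du/ds) for that inner function.
Check: d/ds[-2*exp(-s/2)*exp(-5*s**2/2)*exp(-2*s**3/3)] = (4*s**2 + 10*s + 1)*exp(-s/2)*exp(-5*s**2/2)*exp(-2*s**3/3) = f(s).

An antiderivative is F(s) = -2*exp(-s/2)*exp(-5*s**2/2)*exp(-2*s**3/3).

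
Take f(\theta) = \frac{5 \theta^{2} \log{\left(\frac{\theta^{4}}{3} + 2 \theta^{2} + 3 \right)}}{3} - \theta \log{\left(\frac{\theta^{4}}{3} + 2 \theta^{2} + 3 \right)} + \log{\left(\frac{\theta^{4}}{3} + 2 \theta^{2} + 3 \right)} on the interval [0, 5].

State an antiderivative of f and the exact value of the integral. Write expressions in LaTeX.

Antiderivative: F(\theta) = \frac{5 \theta^{3} \log{\left(\frac{\theta^{4}}{3} + 2 \theta^{2} + 3 \right)}}{9} - \frac{20 \theta^{3}}{27} - \frac{\theta^{2} \log{\left(\frac{\theta^{4}}{3} + 2 \theta^{2} + 3 \right)}}{2} + \theta^{2} + \theta \log{\left(\frac{\theta^{4}}{3} + 2 \theta^{2} + 3 \right)} + \frac{8 \theta}{3} - 3 \log{\left(\theta^{2} + 3 \right)} - \frac{8 \sqrt{3} \operatorname{atan}{\left(\frac{\sqrt{3} \theta}{3} \right)}}{3}; value = - \frac{1465}{27} - 3 \log{\left(28 \right)} - \frac{8 \sqrt{3} \operatorname{atan}{\left(\frac{5 \sqrt{3}}{3} \right)}}{3} + 3 \log{\left(3 \right)} + \frac{1115 \log{\left(\frac{784}{3} \right)}}{18}

The integrand splits into summands that can be handled one at a time.
F(\theta) = \frac{5 \theta^{3} \log{\left(\frac{\theta^{4}}{3} + 2 \theta^{2} + 3 \right)}}{9} - \frac{20 \theta^{3}}{27} - \frac{\theta^{2} \log{\left(\frac{\theta^{4}}{3} + 2 \theta^{2} + 3 \right)}}{2} + \theta^{2} + \theta \log{\left(\frac{\theta^{4}}{3} + 2 \theta^{2} + 3 \right)} + \frac{8 \theta}{3} - 3 \log{\left(\theta^{2} + 3 \right)} - \frac{8 \sqrt{3} \operatorname{atan}{\left(\frac{\sqrt{3} \theta}{3} \right)}}{3} is an antiderivative of f.
Check: d/d\theta[\frac{5 \theta^{3} \log{\left(\frac{\theta^{4}}{3} + 2 \theta^{2} + 3 \right)}}{9} - \frac{20 \theta^{3}}{27} - \frac{\theta^{2} \log{\left(\frac{\theta^{4}}{3} + 2 \theta^{2} + 3 \right)}}{2} + \theta^{2} + \theta \log{\left(\frac{\theta^{4}}{3} + 2 \theta^{2} + 3 \right)} + \frac{8 \theta}{3} - 3 \log{\left(\theta^{2} + 3 \right)} - \frac{8 \sqrt{3} \operatorname{atan}{\left(\frac{\sqrt{3} \theta}{3} \right)}}{3}] = \frac{5 \theta^{2} \log{\left(\frac{\theta^{4}}{3} + 2 \theta^{2} + 3 \right)}}{3} - \theta \log{\left(\frac{\theta^{4}}{3} + 2 \theta^{2} + 3 \right)} + \log{\left(\frac{\theta^{4}}{3} + 2 \theta^{2} + 3 \right)} = f(\theta).
F(5) = - \frac{1465}{27} - 3 \log{\left(28 \right)} - \frac{8 \sqrt{3} \operatorname{atan}{\left(\frac{5 \sqrt{3}}{3} \right)}}{3} + \frac{1115 \log{\left(\frac{784}{3} \right)}}{18}; F(0) = - 3 \log{\left(3 \right)}.
Integral = F(5) - F(0) = - \frac{1465}{27} - 3 \log{\left(28 \right)} - \frac{8 \sqrt{3} \operatorname{atan}{\left(\frac{5 \sqrt{3}}{3} \right)}}{3} + 3 \log{\left(3 \right)} + \frac{1115 \log{\left(\frac{784}{3} \right)}}{18}.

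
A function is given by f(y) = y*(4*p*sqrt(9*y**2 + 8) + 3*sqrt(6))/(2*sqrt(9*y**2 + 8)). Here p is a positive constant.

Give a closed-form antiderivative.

For F(y) to be correct the identity F'(y) - f(y) = 0 must hold.
Check: d/dy[(6*p*y**2 + sqrt(6)*sqrt(9*y**2 + 8))/6] = (4*p*y*sqrt(9*y**2 + 8) + 3*sqrt(6)*y)/(2*sqrt(9*y**2 + 8)), which equals f(y).

An antiderivative is F(y) = (6*p*y**2 + sqrt(6)*sqrt(9*y**2 + 8))/6.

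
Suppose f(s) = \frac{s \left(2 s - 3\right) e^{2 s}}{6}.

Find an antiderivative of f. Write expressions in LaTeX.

f has the shape u'v + uv' for u = \frac{s^{2}}{6} - \frac{5 s}{12} + \frac{5}{24} and v = e^{2 s} — it is the derivative of the product u*v.
Check: d/ds[\frac{\left(4 s^{2} - 10 s + 5\right) e^{2 s}}{24}] = \frac{s^{2} e^{2 s}}{3} - \frac{s e^{2 s}}{2}, which equals f(s).

An antiderivative is F(s) = \frac{\left(4 s^{2} - 10 s + 5\right) e^{2 s}}{24}.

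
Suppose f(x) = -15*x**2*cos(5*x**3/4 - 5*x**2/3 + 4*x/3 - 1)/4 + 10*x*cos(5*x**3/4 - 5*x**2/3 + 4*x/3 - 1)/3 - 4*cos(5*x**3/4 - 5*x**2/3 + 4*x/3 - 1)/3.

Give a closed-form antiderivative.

f matches the chain-rule pattern g'(h)*h' with inner function h(x) = 5*x**3/4 - 5*x**2/3 + 4*x/3 - 1; substituting u = h(x) collapses the integral.
Check: d/dx[-sin(5*x**3/4 - 5*x**2/3 + 4*x/3 - 1)] = -15*x**2*cos(5*x**3/4 - 5*x**2/3 + 4*x/3 - 1)/4 + 10*x*cos(5*x**3/4 - 5*x**2/3 + 4*x/3 - 1)/3 - 4*cos(5*x**3/4 - 5*x**2/3 + 4*x/3 - 1)/3 = f(x).

An antiderivative is F(x) = -sin(5*x**3/4 - 5*x**2/3 + 4*x/3 - 1).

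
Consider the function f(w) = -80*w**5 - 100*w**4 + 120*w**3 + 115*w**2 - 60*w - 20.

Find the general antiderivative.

F(w) = -40*w**6/3 - 20*w**5 + 30*w**4 + 115*w**3/3 - 30*w**2 - 20*w + C

f matches the chain-rule pattern g'(h)*h' with inner function h(w) = 2*w**2 + w - 2; substituting u = h(w) collapses the integral.
Check: d/dw[-40*w**6/3 - 20*w**5 + 30*w**4 + 115*w**3/3 - 30*w**2 - 20*w] = -80*w**5 - 100*w**4 + 120*w**3 + 115*w**2 - 60*w - 20 = f(w).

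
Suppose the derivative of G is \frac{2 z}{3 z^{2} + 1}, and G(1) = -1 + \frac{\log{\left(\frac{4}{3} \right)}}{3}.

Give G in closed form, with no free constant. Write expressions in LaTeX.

The substitution u = z^{2} + \frac{1}{3} works: G'(z) is exactly (dG/du)*(du/dz) for that inner function.
A general antiderivative is \frac{\log{\left(z^{2} + \frac{1}{3} \right)}}{3} + C.
The condition gives C = -1 + \frac{\log{\left(\frac{4}{3} \right)}}{3} - (\frac{\log{\left(\frac{4}{3} \right)}}{3}) = -1.
So G(z) = \frac{\log{\left(z^{2} + \frac{1}{3} \right)}}{3} - 1.
Check: d/dz[\frac{\log{\left(z^{2} + \frac{1}{3} \right)}}{3} - 1] = \frac{2 z}{3 z^{2} + 1} = G'(z).

G(z) = \frac{\log{\left(z^{2} + \frac{1}{3} \right)}}{3} - 1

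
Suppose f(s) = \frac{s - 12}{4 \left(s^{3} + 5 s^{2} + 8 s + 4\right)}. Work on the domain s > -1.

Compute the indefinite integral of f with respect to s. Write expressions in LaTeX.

Factor the denominator (4 \left(s + 1\right) \left(s + 2\right)^{2}) and decompose: f = \frac{13}{4 \left(s + 2\right)} + \frac{7}{2 \left(s + 2\right)^{2}} - \frac{13}{4 \left(s + 1\right)}; each piece integrates to a log, atan, or power term.
Check: d/ds[- \frac{13 s \log{\left(s + 1 \right)} - 13 s \log{\left(s + 2 \right)} + 26 \log{\left(s + 1 \right)} - 26 \log{\left(s + 2 \right)} + 14}{4 \left(s + 2\right)}] = \frac{s - 12}{4 s^{3} + 20 s^{2} + 32 s + 16}, which equals f(s).

F(s) = - \frac{13 s \log{\left(s + 1 \right)} - 13 s \log{\left(s + 2 \right)} + 26 \log{\left(s + 1 \right)} - 26 \log{\left(s + 2 \right)} + 14}{4 \left(s + 2\right)} + C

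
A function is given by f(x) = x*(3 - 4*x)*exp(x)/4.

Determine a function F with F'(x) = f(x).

f has the shape u'v + uv' for u = -x**2 + 11*x/4 - 11/4 and v = exp(x) — it is the derivative of the product u*v.
Check: d/dx[-(4*x**2 - 11*x + 11)*exp(x)/4] = -x**2*exp(x) + 3*x*exp(x)/4, which equals f(x).

An antiderivative is F(x) = -(4*x**2 - 11*x + 11)*exp(x)/4.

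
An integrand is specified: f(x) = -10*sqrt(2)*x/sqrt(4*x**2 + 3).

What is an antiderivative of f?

f matches the chain-rule pattern g'(h)*h' with inner function h(x) = 2*x**2 + 3/2; substituting u = h(x) collapses the integral.
Check: d/dx[-5*sqrt(2*x**2 + 3/2)] = -10*sqrt(2)*x/sqrt(4*x**2 + 3) = f(x).

An antiderivative is F(x) = -5*sqrt(2*x**2 + 3/2).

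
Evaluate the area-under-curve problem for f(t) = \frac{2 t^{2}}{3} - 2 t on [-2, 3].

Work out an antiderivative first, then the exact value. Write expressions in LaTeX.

Integrate term by term and add the pieces.
F(t) = \frac{2 t^{3}}{9} - t^{2} is an antiderivative of f.
Check: d/dt[\frac{2 t^{3}}{9} - t^{2}] = \frac{2 t^{2}}{3} - 2 t = f(t).
F(3) = -3; F(-2) = - \frac{52}{9}.
Integral = F(3) - F(-2) = \frac{25}{9}.

Antiderivative: F(t) = \frac{2 t^{3}}{9} - t^{2}; value = \frac{25}{9}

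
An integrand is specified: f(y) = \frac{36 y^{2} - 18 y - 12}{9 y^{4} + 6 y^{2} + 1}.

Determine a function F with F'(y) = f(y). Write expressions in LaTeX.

f has the shape u'v + uv' for u = \frac{1}{y^{2} + \frac{1}{3}} and v = 1 - 4 y — it is the derivative of the product u*v.
Check: d/dy[\frac{3 \left(1 - 4 y\right)}{3 y^{2} + 1}] = \frac{36 y^{2} - 18 y - 12}{9 y^{4} + 6 y^{2} + 1} = f(y).

An antiderivative is F(y) = \frac{3 \left(1 - 4 y\right)}{3 y^{2} + 1}.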